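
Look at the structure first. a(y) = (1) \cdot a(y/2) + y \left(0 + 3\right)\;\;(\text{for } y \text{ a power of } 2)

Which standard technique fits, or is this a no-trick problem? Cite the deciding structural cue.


Verdict: the master substitution — the argument shrinks by the factor 2, so measure the index on a logarithmic scale and the recursion becomes a shift.


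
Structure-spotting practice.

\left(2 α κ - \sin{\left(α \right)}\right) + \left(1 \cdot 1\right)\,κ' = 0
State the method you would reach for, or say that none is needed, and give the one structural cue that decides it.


Best approach: a linear integrating factor — the unknown enters only to the first power against a nonzero forcing term — the integrating-factor template applies directly.


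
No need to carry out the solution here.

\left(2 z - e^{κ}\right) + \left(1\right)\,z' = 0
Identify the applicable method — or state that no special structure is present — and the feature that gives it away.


Verdict: a linear integrating factor — linear in the unknown with genuine forcing: multiply through by the exponential of the integrated coefficient and the left side closes into one derivative.


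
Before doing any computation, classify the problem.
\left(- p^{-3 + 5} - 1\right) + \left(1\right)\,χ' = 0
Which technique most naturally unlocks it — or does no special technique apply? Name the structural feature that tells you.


Diagnosis: no special technique — solved for the derivative, no χ appears — this is antidifferentiation in p wearing ODE clothing.


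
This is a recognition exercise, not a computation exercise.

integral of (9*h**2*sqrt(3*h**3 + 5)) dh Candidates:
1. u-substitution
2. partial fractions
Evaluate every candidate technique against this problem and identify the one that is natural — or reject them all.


Method: u-substitution — read it as f(3*h**3 + 5) times a constant multiple of d(3*h**3 + 5): one substitution, u = 3*h**3 + 5, finishes it.
- u-substitution: a fit — the right tool for this form.
- partial fractions: the expression is not a ratio of polynomials that decomposes further.


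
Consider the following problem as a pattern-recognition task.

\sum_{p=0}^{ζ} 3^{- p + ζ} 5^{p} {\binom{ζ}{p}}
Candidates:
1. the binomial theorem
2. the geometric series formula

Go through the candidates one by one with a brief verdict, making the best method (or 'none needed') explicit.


Technique: the binomial theorem — binomial coefficients against complementary powers of 5 and 3: recognize the binomial expansion and resum.
- the binomial theorem: applicable, and directly so.
- the geometric series formula: consecutive terms are not related by a fixed multiplier.


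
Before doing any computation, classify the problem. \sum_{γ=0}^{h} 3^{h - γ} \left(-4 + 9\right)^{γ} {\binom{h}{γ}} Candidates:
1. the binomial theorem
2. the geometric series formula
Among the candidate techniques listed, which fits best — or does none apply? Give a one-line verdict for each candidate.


Method: the binomial theorem — the binomial coefficients weight matched powers of (-4 + 9) and 3, which is exactly the expansion of a binomial power.
- the binomial theorem: applicable, and directly so.
- the geometric series formula: there is no constant term-to-term ratio.


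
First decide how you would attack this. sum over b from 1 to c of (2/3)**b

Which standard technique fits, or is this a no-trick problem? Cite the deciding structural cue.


Verdict: the geometric series formula — each summand is the previous one scaled by 2/3; that constant multiplier is itself the geometric structure.


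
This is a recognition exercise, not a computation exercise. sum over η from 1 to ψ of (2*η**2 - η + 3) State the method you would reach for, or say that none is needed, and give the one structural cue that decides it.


Method: no special technique — no ratio, no shift structure, no binomial pattern: sum the constant-multiple powers of η with known formulas.


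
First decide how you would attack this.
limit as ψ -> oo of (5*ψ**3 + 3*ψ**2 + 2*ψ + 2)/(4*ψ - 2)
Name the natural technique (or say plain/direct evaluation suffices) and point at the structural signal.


Technique: dominant-term comparison — at large ψ only the top-degree terms survive; compare the leading terms and the limit falls out. Differentiating the expression as a single quotient would eventually settle it as well; matching dominant growth settles it immediately.


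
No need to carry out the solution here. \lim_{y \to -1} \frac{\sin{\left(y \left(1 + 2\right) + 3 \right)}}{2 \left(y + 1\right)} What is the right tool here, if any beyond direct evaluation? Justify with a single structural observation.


Technique: l'Hôpital's rule (0/0) — plug in -1: top and bottom both hit zero, so differentiate each and retry. A local series expansion at the point resolves it as well; the rule is the packaged version of that step.


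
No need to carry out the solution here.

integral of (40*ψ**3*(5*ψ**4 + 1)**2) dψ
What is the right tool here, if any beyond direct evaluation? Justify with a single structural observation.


Technique: u-substitution — viewed as a product, the integrand is a composition evaluated at 5*ψ**4 + 1 times (a constant multiple of) that inner expression's derivative, so u = 5*ψ**4 + 1 makes it elementary. Multiplying out and using the power rule would succeed as well, just with far more bookkeeping.


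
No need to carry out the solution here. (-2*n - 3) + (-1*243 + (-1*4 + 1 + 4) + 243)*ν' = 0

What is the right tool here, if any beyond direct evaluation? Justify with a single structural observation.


Diagnosis: no special technique — solved for the derivative, no ν appears — this is antidifferentiation in n wearing ODE clothing.


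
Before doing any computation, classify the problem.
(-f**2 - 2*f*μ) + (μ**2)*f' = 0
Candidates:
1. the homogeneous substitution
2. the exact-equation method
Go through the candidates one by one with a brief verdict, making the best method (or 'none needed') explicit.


Technique: the homogeneous substitution — the slope is degree-zero homogeneous: the ratio substitution v = f/μ collapses it. This doubles as a Bernoulli equation in the unknown as written; the homogeneous route needs no setup at all.
- the homogeneous substitution — yes — fits the structure here.
- the exact-equation method — exactness fails on the nose — the mixed partials do not match.


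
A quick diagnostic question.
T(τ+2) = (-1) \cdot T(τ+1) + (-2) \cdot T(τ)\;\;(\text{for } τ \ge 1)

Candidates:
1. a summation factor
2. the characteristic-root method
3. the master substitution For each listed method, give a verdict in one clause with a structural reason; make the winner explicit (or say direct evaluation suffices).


Verdict: the characteristic-root method — this is the constant-coefficient homogeneous case — the whole solution in τ reduces to a polynomial's roots.
- a summation factor: a summation factor telescopes one-step recursions; this one carries higher-order memory.
- the characteristic-root method — yes, a natural case for it.
- the master substitution — this is shift-type recursion, outside the divide-and-conquer template.


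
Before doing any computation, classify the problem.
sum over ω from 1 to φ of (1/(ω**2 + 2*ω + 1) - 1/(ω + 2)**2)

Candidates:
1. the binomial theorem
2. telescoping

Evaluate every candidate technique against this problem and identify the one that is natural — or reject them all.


Verdict: telescoping — the summand is 1/(ω**2 + 2*ω + 1) minus the same expression shifted by one, so consecutive terms cancel in pairs.
- the binomial theorem: the terms do not reassemble into a binomial power.
- telescoping: a fit — the right tool for this form.


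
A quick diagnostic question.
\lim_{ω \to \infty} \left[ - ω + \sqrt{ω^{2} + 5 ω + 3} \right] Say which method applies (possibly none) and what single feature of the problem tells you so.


Diagnosis: conjugate multiplication — the difference \sqrt{ω^{2} + 5 ω + 3} - ω is an ∞ − ∞ stalemate; its conjugate partner breaks the tie.


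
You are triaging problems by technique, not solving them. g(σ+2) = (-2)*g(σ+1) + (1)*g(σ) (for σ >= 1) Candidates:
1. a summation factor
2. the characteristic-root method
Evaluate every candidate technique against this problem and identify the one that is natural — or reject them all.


Method: the characteristic-root method — no index-dependence in the weights and nothing inhomogeneous: classic characteristic-equation setup.
- a summation factor — a summation factor telescopes one-step recursions; this one carries higher-order memory.
- the characteristic-root method — yes, a natural case for it.


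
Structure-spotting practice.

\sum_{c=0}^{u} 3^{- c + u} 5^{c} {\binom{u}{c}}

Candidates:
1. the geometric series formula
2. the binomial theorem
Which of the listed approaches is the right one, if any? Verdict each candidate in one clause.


Method: the binomial theorem — binomial coefficients against complementary powers of 5 and 3: recognize the binomial expansion and resum.
- the geometric series formula — the ratio of consecutive terms depends on the index.
- the binomial theorem: applicable, and directly so.


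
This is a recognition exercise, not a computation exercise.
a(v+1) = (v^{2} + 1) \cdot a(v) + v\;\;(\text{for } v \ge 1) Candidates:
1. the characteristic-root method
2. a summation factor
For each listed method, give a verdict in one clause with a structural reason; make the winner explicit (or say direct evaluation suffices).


Verdict: a summation factor — with the index-dependent coefficient v^{2} + 1, dividing by the cumulative product turns the left side into a pure difference.
- the characteristic-root method — the coefficients change with the index, which the root method cannot absorb.
- a summation factor: yes — fits the structure here.


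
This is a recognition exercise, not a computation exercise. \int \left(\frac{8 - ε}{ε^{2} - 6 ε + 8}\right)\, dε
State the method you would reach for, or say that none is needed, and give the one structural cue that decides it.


Method: partial fractions — the bottom factors while the top stays lower-degree — split into simple fractions and integrate piece by piece.


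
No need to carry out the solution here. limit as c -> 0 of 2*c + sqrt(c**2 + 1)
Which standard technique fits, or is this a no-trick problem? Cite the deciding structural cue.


Method: no special technique — no zero denominators, no indeterminate clash at 0 — substitute and read off the value.


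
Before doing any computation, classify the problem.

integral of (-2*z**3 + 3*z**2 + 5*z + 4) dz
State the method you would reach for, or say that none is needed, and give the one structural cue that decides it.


Technique: no special technique — a term-by-term power-rule job in z; no substitution or rearrangement earns its keep here.


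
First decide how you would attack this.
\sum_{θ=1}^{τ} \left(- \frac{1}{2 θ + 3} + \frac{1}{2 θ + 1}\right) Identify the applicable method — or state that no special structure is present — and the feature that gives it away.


Method: telescoping — this sum is a zipper: each term contributes \frac{1}{2 θ + 1} and removes the next index's value, which the following term puts back, closing term by term.


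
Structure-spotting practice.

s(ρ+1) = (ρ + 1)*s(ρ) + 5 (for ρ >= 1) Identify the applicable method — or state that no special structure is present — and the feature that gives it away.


Best approach: a summation factor — with the index-dependent coefficient ρ + 1, dividing by the cumulative product turns the left side into a pure difference.


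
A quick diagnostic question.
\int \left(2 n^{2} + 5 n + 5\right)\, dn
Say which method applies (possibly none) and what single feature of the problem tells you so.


Verdict: no special technique — nothing composite, nothing rational, nothing trigonometric — each constant-multiple power of n integrates by the power rule alone.


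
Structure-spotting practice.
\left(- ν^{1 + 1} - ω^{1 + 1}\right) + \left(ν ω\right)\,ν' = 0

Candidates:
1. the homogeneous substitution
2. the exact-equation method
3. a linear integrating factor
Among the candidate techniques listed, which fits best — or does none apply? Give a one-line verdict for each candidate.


Diagnosis: the homogeneous substitution — solved for the derivative, the right side is unchanged under scaling ω and ν together — it depends only on the ratio ν/ω, so substitute a single ratio variable. This doubles as a Bernoulli equation in the unknown as written; the homogeneous route needs no setup at all.
- the homogeneous substitution — yes, a natural case for it.
- the exact-equation method: exactness fails on the nose — the mixed partials do not match.
- a linear integrating factor — the unknown enters nonlinearly (through a power, a denominator, or a transcendental function), which the linear integrating-factor recipe cannot absorb as-is — any repair would come from a preliminary substitution, not the factor.


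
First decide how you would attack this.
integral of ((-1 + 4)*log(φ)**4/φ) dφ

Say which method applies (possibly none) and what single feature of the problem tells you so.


Verdict: u-substitution — viewed as a product, the integrand is a composition evaluated at log(φ) times (a constant multiple of) that inner expression's derivative, so u = log(φ) makes it elementary.


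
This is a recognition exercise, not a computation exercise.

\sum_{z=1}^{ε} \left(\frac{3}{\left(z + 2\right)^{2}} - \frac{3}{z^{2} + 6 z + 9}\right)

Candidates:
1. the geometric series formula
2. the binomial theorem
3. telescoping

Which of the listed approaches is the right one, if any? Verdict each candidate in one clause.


Method: telescoping — difference-of-shifts structure (each term adds \frac{3}{\left(z + 2\right)^{2}}, then subtracts its one-index-advanced value, which the following term adds back) leaves only the first and last pieces standing.
- the geometric series formula: the ratio of consecutive terms depends on the index.
- the binomial theorem: the terms do not reassemble into a binomial power.
- telescoping: yes, a natural case for it.


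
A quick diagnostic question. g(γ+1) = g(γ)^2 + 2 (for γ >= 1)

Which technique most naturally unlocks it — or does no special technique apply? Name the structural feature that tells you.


Verdict: no special technique — nonlinear feedback in the recursion rules out every root- or factor-based technique.


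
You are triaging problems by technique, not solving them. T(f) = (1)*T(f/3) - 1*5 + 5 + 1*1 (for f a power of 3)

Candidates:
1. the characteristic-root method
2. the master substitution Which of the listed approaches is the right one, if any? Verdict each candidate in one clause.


Diagnosis: the master substitution — the argument f/3 divides the index by 3; the standard f = 3^m substitution converts it to a constant-shift recurrence.
- the characteristic-root method: the recursion divides its index rather than shifting it — outside the constant-shift family the root method covers.
- the master substitution — applicable, and directly so.


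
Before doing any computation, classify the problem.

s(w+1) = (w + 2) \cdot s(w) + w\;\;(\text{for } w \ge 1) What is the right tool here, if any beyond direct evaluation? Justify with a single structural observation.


Diagnosis: a summation factor — it is first-order linear but the coefficient w + 2 depends on the index, so multiply through by a summation factor to telescope it.


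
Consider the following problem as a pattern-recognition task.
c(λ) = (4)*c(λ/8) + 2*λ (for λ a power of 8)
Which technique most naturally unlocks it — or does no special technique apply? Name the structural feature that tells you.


Best approach: the master substitution — divide-the-index recursion (λ/8 inside the call) straightens out once the index is rewritten as 8^m.


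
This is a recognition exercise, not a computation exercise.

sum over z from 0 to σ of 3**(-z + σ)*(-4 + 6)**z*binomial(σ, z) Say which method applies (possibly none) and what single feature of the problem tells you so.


Technique: the binomial theorem — binomial coefficients against complementary powers of (-4 + 6) and 3: recognize the binomial expansion and resum.


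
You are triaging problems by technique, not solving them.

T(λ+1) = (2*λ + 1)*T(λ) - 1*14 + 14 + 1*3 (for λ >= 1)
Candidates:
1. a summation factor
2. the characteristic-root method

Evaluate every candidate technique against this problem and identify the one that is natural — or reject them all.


Technique: a summation factor — one step of memory with a weight 2*λ + 1 that changes as the index grows — the summation-factor construction is built for this.
- a summation factor: yes — fits the structure here.
- the characteristic-root method — the coefficients change with the index, which the root method cannot absorb.


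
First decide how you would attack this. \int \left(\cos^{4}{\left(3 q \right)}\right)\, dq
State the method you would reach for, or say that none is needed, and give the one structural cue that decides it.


Verdict: a trigonometric identity — an even power like \cos^{4}{\left(3 q \right)} flattens under the half-angle identity into first-degree cosines you can integrate directly.


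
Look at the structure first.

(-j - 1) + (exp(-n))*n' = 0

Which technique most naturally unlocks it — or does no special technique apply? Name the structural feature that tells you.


Diagnosis: separation of variables — one side of the product carries the independent variable, the other the unknown — the textbook separation shape. The cross-partial test also passes here (vacuously, each side single-variable); the potential-function route would work, separation is simply more immediate.


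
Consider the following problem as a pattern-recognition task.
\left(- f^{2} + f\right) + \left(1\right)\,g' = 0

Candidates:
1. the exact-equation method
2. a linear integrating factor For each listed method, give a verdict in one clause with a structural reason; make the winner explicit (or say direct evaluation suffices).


Technique: no special technique — solved for the derivative, g never appears on the right — this is a direct integration in f, not a differential-equations problem at heart.
- the exact-equation method: with the unknown absent from both coefficients, the cross-partial test holds emptily — nothing for the exact method to work on.
- a linear integrating factor — with the unknown absent the integrating factor is a formality; direct integration is the working structure.


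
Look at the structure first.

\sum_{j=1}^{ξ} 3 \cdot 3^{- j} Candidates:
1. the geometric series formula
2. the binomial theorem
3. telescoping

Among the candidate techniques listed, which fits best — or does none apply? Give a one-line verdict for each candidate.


Technique: the geometric series formula — consecutive terms stand in a fixed index-free ratio — the geometric sum formula closes it.
- the geometric series formula: a fit — the right tool for this form.
- the binomial theorem: no binomial coefficients pair with matched powers.
- telescoping: the summand is not presented as a shifted difference — a telescoping rewrite may exist, but the displayed structure does not offer one.


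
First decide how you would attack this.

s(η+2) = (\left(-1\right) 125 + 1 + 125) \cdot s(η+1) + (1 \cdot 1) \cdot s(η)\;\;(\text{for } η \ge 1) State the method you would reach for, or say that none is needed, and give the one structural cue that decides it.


Technique: the characteristic-root method — the recurrence is linear and homogeneous with constant coefficients, so the ansatz r^η turns it into a polynomial equation for r.


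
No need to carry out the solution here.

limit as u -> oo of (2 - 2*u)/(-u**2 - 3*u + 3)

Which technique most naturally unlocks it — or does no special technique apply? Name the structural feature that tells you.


Verdict: dominant-term comparison — at large u only the top-degree terms survive; compare the leading terms and the limit falls out. Viewed as a single quotient this is an ∞/∞ form — an at-infinity application of l'Hôpital's rule would also resolve it; comparing leading growth reads the answer without differentiating.


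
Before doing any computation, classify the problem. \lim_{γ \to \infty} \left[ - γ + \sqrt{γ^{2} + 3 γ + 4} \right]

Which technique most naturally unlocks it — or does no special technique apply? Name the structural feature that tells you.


Best approach: conjugate multiplication — the difference \sqrt{γ^{2} + 3 γ + 4} - γ is an ∞ − ∞ stalemate; its conjugate partner breaks the tie.


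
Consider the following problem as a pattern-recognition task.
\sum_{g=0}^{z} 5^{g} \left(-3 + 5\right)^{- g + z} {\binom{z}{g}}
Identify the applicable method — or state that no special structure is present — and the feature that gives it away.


Verdict: the binomial theorem — the summand is term g of a binomial expansion in 5 and (-3 + 5); the whole sum is a single power.


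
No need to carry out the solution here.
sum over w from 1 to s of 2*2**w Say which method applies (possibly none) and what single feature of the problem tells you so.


Diagnosis: the geometric series formula — each term is 2 times the previous one, so the geometric-series formula applies directly.


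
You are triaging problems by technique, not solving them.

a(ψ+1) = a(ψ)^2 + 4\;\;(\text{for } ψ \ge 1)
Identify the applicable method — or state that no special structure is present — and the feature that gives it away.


Best approach: no special technique — no ansatz, no master substitution, no summation factor survives the nonlinearity here.


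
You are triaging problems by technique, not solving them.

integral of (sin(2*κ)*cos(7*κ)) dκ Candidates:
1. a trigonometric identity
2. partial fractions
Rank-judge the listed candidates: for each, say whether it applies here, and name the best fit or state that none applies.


Method: a trigonometric identity — sin(2*κ)*cos(7*κ) is a beat pattern — rewrite the product as a sum of single-frequency waves before integrating.
- a trigonometric identity: yes, a natural case for it.
- partial fractions — the expression is not a ratio of polynomials that decomposes further.


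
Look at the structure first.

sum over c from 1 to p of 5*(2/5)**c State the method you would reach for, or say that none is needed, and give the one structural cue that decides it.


Technique: the geometric series formula — check a ratio of consecutive terms: it is 2/5, independent of the index, so the geometric formula closes the sum.


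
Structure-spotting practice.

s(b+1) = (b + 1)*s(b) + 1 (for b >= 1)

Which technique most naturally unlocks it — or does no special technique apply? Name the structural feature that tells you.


Technique: a summation factor — normalize by the running product of b + 1: the left side becomes a difference, and differences sum.


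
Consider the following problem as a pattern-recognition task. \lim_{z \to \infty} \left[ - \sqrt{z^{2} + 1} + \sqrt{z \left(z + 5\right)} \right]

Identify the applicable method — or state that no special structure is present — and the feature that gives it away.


Diagnosis: conjugate multiplication — turning the difference into a conjugate-rationalized ratio makes the limit readable.


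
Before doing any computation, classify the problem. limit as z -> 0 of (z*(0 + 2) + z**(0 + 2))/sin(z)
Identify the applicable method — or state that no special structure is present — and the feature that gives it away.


Technique: l'Hôpital's rule (0/0) — plug in 0: top and bottom both hit zero, so differentiate each and retry. Known elementary limits would finish this too — the rule just bypasses the case analysis.


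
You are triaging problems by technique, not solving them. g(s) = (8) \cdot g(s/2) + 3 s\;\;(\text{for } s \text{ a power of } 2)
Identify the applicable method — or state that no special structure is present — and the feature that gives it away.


Diagnosis: the master substitution — treat m = log base 2 of s as the new clock: one recursion step advances m by one while s scales by 2.


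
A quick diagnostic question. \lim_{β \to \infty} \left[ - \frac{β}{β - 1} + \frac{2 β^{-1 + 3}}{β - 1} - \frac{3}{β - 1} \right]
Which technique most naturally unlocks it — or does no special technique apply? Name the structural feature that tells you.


Technique: dominant-term comparison — divide through by the highest power of β; every lower-order term dies and the dominant terms decide the limit. Differentiating the expression as a single quotient would eventually settle it as well; matching dominant growth settles it immediately.


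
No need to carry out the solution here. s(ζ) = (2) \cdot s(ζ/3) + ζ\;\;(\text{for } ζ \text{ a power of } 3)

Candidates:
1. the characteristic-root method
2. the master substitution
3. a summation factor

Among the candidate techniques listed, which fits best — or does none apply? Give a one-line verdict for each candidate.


Best approach: the master substitution — treat m = log base 3 of ζ as the new clock: one recursion step advances m by one while ζ scales by 3.
- the characteristic-root method: the recursion divides its index rather than shifting it — outside the constant-shift family the root method covers.
- the master substitution: applies; the problem has the shape this method handles.
- a summation factor: a divided-index call is outside the fixed-shift first-order family a summation factor normalizes.


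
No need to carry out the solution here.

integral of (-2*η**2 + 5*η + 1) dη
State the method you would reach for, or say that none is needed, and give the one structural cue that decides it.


Technique: no special technique — scan for structure and find none: constant multiples of powers of η, integrate directly.


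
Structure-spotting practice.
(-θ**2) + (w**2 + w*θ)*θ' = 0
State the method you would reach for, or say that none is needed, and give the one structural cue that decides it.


Method: the homogeneous substitution — solved for the derivative, the right side is unchanged under scaling w and θ together — it depends only on the ratio θ/w, so substitute a single ratio variable. A Bernoulli substitution after rearrangement (possibly exchanging dependent and independent variable) is a fair alternative; the homogeneous route works on the equation as it stands.


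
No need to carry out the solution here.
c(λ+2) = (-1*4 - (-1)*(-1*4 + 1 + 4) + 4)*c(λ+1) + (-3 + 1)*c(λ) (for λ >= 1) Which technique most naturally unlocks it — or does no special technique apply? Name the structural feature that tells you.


Technique: the characteristic-root method — this is the constant-coefficient homogeneous case — the whole solution in λ reduces to a polynomial's roots.


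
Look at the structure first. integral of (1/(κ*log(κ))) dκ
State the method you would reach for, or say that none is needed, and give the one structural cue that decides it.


Diagnosis: u-substitution — collected, the integrand has one factor that is, up to a constant, the derivative of an inner expression the rest depends on — substitute for that inner expression.


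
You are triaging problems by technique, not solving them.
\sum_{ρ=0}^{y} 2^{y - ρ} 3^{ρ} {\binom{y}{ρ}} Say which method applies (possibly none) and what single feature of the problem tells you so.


Verdict: the binomial theorem — the binomial coefficients weight matched powers of 3 and 2, which is exactly the expansion of a binomial power.


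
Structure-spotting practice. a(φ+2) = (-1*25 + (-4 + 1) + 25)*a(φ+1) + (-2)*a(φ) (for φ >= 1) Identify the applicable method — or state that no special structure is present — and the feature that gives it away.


Verdict: the characteristic-root method — the recurrence treats every index alike (constant coefficients, no forcing) — precisely the regime where r^φ trials close it.


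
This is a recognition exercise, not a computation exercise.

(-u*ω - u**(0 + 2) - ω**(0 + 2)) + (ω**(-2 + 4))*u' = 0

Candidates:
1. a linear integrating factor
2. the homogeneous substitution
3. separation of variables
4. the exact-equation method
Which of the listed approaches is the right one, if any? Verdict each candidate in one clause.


Verdict: the homogeneous substitution — the slope's numerator and denominator have matching total degree, so it depends only on u/ω and the ratio substitution collapses it.
- a linear integrating factor — a nonlinear term in the unknown puts this outside the integrating-factor template.
- the homogeneous substitution — a fit — the right tool for this form.
- separation of variables: the two dependences are entangled, not a clean product of one-variable pieces.
- the exact-equation method — the mixed partial derivatives differ, so the left side is not a total differential.


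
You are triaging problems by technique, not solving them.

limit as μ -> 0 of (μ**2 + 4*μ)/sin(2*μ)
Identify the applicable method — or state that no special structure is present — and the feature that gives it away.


Diagnosis: l'Hôpital's rule (0/0) — plug in 0: top and bottom both hit zero, so differentiate each and retry. Known elementary limits would finish this too — the rule just bypasses the case analysis.


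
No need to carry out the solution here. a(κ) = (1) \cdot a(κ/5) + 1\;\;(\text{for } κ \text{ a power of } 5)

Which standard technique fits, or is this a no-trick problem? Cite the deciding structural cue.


Method: the master substitution — the argument contracts 5-fold per step: reindex κ exponentially and solve the linear recurrence in the new index.


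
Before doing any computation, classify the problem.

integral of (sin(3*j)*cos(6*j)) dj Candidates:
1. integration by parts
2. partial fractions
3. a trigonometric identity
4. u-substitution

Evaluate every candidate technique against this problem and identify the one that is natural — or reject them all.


Best approach: a trigonometric identity — sin(3*j)*cos(6*j) is a beat pattern — rewrite the product as a sum of single-frequency waves before integrating.
- integration by parts: not the natural route: no polynomial-kernel product appears — a recursive parts reduction of the trigonometric product exists, but the identity rewrite is direct.
- partial fractions — there is no rational-function structure to decompose.
- a trigonometric identity — applicable, and directly so.
- u-substitution — no subexpression of the integrand serves as a whole-integral substitution inner — individual terms may offer their own, but none carries its derivative as a factor of the full integrand; a working change of variable would have to be constructed from outside the expression.


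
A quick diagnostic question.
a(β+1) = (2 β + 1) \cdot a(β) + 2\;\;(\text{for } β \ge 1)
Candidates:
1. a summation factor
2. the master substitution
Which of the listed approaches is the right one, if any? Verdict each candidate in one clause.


Technique: a summation factor — first-order, linear, moving coefficient 2 β + 1: the discrete analogue of an integrating factor handles it.
- a summation factor: yes, a natural case for it.
- the master substitution: the recursion steps by a constant offset, so exponential reindexing is pointless.


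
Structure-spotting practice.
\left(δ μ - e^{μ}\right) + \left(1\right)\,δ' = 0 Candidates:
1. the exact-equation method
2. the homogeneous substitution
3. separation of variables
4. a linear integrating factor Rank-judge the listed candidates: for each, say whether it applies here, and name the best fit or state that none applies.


Technique: a linear integrating factor — linear in the unknown with genuine forcing: multiply through by the exponential of the integrated coefficient and the left side closes into one derivative.
- the exact-equation method — no potential function has this form as its differential, as written.
- the homogeneous substitution — the ratio substitution does not collapse this equation.
- separation of variables — no division isolates the independent variable from the unknown.
- a linear integrating factor: yes — fits the structure here.


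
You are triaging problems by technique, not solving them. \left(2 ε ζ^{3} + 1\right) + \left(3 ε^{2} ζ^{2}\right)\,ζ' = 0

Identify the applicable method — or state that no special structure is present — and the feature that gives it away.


Best approach: the exact-equation method — checking ∂/∂ζ of 2 ε ζ^{3} + 1 against ∂/∂ε of 3 ε^{2} ζ^{2}: they match — the equation is exact as it stands.


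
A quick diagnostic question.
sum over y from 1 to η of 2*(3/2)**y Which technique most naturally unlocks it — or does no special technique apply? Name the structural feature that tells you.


Method: the geometric series formula — each summand is the previous one scaled by 3/2; that constant multiplier is itself the geometric structure.


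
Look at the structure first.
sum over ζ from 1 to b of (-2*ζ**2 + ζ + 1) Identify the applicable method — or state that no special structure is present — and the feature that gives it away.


Best approach: no special technique — no cancellation, no constant ratio, no binomial weights — just polynomial terms summed directly.


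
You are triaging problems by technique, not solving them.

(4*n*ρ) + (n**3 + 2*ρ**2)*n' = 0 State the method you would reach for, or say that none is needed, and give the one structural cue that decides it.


Technique: the exact-equation method — check exactness first: here it holds (4*n*ρ, n**3 + 2*ρ**2 have matching cross partials), so no integrating factor is needed.


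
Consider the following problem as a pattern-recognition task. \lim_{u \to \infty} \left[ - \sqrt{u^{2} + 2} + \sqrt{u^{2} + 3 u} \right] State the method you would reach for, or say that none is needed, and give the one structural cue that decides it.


Diagnosis: conjugate multiplication — this difference gives up after one conjugate multiplication — the radical structure cancels against its conjugate.


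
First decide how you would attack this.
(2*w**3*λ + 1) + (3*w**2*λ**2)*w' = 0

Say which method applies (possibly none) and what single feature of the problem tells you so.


Diagnosis: the exact-equation method — this form is already the differential of something: the matching mixed partials of 2*w**3*λ + 1 and 3*w**2*λ**2 prove it.


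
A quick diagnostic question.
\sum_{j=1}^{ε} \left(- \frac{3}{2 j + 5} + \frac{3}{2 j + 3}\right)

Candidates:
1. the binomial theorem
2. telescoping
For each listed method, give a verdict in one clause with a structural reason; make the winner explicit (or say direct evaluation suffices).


Verdict: telescoping — a difference of consecutive values of one function (\frac{3}{2 j + 3} at one index and the next) — telescoping by construction.
- the binomial theorem — no binomial coefficients pair up with complementary powers here.
- telescoping — a fit — the right tool for this form.


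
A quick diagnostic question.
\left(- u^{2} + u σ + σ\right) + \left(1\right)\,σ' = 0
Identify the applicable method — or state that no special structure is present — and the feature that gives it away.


Verdict: a linear integrating factor — the unknown enters only to the first power against a nonzero forcing term — the integrating-factor template applies directly.


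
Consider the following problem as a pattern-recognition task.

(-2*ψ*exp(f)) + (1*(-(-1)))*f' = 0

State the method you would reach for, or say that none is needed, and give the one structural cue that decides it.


Technique: separation of variables — one side of the product carries the independent variable, the other the unknown — the textbook separation shape.


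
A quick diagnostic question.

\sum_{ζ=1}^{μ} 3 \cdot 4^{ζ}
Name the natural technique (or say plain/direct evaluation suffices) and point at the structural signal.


Method: the geometric series formula — the ratio of consecutive terms is the constant 4, independent of the index — a geometric sum.


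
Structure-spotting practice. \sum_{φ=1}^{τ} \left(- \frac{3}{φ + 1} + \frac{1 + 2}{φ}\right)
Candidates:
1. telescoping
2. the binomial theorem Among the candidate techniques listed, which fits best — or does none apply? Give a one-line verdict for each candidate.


Technique: telescoping — each term adds \frac{1 + 2}{φ} and subtracts the same expression advanced one index; that subtracted piece cancels against the next term's added copy — only the boundary terms survive.
- telescoping: applies; the problem has the shape this method handles.
- the binomial theorem: the terms lack the binomial-coefficient-weighted complementary-power pattern of an expansion.


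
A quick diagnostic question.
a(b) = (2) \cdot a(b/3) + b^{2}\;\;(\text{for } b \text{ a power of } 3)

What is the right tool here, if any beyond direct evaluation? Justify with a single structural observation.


Technique: the master substitution — the argument shrinks by the factor 3, so measure the index on a logarithmic scale and the recursion becomes a shift.


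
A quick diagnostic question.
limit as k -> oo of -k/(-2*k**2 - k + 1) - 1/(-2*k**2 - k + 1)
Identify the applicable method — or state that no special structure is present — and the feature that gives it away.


Diagnosis: dominant-term comparison — growth-rate triage: the leading powers of k decide the limit, everything else is noise. l'Hôpital's at-infinity variant applies to the expression viewed as a single quotient; the leading-term comparison is the direct route.


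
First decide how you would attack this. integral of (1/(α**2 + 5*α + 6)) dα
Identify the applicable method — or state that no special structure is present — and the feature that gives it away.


Method: partial fractions — a proper rational integrand whose denominator splits into simpler factors — decompose into partial fractions first.


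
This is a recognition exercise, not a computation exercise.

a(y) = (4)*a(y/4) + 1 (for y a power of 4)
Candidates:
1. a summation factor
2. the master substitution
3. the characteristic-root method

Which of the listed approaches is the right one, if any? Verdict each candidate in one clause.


Best approach: the master substitution — the argument contracts 4-fold per step: reindex y exponentially and solve the linear recurrence in the new index.
- a summation factor: the recursion divides its index rather than shifting it — there is no previous-term chain for a summation factor to telescope.
- the master substitution: yes — fits the structure here.
- the characteristic-root method: the recursion divides its index rather than shifting it — outside the constant-shift family the root method covers.


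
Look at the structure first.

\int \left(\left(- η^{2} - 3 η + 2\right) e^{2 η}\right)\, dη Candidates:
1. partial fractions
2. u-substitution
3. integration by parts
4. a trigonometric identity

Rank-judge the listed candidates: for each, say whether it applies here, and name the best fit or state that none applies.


Diagnosis: integration by parts — a polynomial factor - η^{2} - 3 η + 2 multiplies e^{2 η}; differentiating - η^{2} - 3 η + 2 lowers its degree while e^{2 η} integrates cleanly, so parts wins.
- partial fractions: the expression is not a ratio of polynomials that decomposes further.
- u-substitution — no subexpression of the integrand serves as a whole-integral substitution inner — individual terms may offer their own, but none carries its derivative as a factor of the full integrand; a working change of variable would have to be constructed from outside the expression.
- integration by parts — applicable, and directly so.
- a trigonometric identity: no sine or cosine appears, so there is nothing for a trigonometric identity to act on.
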